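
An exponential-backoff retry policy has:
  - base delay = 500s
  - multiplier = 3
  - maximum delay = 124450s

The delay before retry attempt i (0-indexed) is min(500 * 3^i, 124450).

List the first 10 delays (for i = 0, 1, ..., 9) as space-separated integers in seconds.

Answer: 500 1500 4500 13500 40500 121500 124450 124450 124450 124450

Derivation:
Computing each delay:
  i=0: min(500*3^0, 124450) = 500
  i=1: min(500*3^1, 124450) = 1500
  i=2: min(500*3^2, 124450) = 4500
  i=3: min(500*3^3, 124450) = 13500
  i=4: min(500*3^4, 124450) = 40500
  i=5: min(500*3^5, 124450) = 121500
  i=6: min(500*3^6, 124450) = 124450
  i=7: min(500*3^7, 124450) = 124450
  i=8: min(500*3^8, 124450) = 124450
  i=9: min(500*3^9, 124450) = 124450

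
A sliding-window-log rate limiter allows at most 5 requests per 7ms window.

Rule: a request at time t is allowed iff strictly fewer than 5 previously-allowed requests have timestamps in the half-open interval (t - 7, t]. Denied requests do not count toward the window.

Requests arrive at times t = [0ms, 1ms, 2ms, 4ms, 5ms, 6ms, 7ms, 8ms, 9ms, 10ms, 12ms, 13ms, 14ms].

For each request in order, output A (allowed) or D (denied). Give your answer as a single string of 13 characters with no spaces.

Answer: AAAAADAAADAAA

Derivation:
Tracking allowed requests in the window:
  req#1 t=0ms: ALLOW
  req#2 t=1ms: ALLOW
  req#3 t=2ms: ALLOW
  req#4 t=4ms: ALLOW
  req#5 t=5ms: ALLOW
  req#6 t=6ms: DENY
  req#7 t=7ms: ALLOW
  req#8 t=8ms: ALLOW
  req#9 t=9ms: ALLOW
  req#10 t=10ms: DENY
  req#11 t=12ms: ALLOW
  req#12 t=13ms: ALLOW
  req#13 t=14ms: ALLOW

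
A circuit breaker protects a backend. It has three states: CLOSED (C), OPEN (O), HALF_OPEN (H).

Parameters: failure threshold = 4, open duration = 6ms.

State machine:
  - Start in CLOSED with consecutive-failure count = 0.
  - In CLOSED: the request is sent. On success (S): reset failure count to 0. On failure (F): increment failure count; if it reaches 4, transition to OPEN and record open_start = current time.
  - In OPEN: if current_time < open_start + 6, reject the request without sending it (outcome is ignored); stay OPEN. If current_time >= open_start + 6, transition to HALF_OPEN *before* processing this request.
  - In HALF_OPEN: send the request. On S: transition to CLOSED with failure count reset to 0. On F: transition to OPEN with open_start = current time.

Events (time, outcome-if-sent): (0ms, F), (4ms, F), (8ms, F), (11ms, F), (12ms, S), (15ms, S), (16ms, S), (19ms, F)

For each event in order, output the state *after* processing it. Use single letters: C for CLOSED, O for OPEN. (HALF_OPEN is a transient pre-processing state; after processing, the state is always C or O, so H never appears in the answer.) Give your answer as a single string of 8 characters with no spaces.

State after each event:
  event#1 t=0ms outcome=F: state=CLOSED
  event#2 t=4ms outcome=F: state=CLOSED
  event#3 t=8ms outcome=F: state=CLOSED
  event#4 t=11ms outcome=F: state=OPEN
  event#5 t=12ms outcome=S: state=OPEN
  event#6 t=15ms outcome=S: state=OPEN
  event#7 t=16ms outcome=S: state=OPEN
  event#8 t=19ms outcome=F: state=OPEN

Answer: CCCOOOOO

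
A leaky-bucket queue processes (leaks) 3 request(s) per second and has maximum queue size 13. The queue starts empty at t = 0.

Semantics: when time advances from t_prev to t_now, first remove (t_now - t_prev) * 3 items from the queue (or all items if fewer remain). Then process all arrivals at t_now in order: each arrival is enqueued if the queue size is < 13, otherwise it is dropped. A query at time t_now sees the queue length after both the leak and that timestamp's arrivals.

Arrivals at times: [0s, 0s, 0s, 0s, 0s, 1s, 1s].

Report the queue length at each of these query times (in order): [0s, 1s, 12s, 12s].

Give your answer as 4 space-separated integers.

Answer: 5 4 0 0

Derivation:
Queue lengths at query times:
  query t=0s: backlog = 5
  query t=1s: backlog = 4
  query t=12s: backlog = 0
  query t=12s: backlog = 0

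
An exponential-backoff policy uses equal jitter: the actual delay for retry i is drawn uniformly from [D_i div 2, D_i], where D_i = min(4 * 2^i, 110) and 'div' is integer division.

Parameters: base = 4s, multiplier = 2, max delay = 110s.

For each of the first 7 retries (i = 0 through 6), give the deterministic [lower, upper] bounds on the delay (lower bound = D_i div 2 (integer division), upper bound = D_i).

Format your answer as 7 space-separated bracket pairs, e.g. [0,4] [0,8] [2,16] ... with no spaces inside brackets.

Computing bounds per retry:
  i=0: D_i=min(4*2^0,110)=4, bounds=[2,4]
  i=1: D_i=min(4*2^1,110)=8, bounds=[4,8]
  i=2: D_i=min(4*2^2,110)=16, bounds=[8,16]
  i=3: D_i=min(4*2^3,110)=32, bounds=[16,32]
  i=4: D_i=min(4*2^4,110)=64, bounds=[32,64]
  i=5: D_i=min(4*2^5,110)=110, bounds=[55,110]
  i=6: D_i=min(4*2^6,110)=110, bounds=[55,110]

Answer: [2,4] [4,8] [8,16] [16,32] [32,64] [55,110] [55,110]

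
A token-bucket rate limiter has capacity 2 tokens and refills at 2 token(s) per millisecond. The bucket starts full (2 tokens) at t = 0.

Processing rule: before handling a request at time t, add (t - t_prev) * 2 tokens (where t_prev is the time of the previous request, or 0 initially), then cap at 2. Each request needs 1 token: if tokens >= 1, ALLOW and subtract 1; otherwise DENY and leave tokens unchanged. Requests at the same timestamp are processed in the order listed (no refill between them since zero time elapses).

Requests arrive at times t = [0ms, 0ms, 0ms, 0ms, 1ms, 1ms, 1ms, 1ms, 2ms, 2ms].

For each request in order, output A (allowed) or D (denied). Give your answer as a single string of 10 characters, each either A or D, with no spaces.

Answer: AADDAADDAA

Derivation:
Simulating step by step:
  req#1 t=0ms: ALLOW
  req#2 t=0ms: ALLOW
  req#3 t=0ms: DENY
  req#4 t=0ms: DENY
  req#5 t=1ms: ALLOW
  req#6 t=1ms: ALLOW
  req#7 t=1ms: DENY
  req#8 t=1ms: DENY
  req#9 t=2ms: ALLOW
  req#10 t=2ms: ALLOW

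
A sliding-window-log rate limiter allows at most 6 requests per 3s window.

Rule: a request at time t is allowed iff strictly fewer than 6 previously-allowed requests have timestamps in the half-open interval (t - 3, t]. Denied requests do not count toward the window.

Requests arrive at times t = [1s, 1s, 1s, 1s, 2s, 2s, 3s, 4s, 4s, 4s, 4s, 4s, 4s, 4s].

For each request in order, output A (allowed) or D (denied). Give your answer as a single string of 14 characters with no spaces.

Tracking allowed requests in the window:
  req#1 t=1s: ALLOW
  req#2 t=1s: ALLOW
  req#3 t=1s: ALLOW
  req#4 t=1s: ALLOW
  req#5 t=2s: ALLOW
  req#6 t=2s: ALLOW
  req#7 t=3s: DENY
  req#8 t=4s: ALLOW
  req#9 t=4s: ALLOW
  req#10 t=4s: ALLOW
  req#11 t=4s: ALLOW
  req#12 t=4s: DENY
  req#13 t=4s: DENY
  req#14 t=4s: DENY

Answer: AAAAAADAAAADDD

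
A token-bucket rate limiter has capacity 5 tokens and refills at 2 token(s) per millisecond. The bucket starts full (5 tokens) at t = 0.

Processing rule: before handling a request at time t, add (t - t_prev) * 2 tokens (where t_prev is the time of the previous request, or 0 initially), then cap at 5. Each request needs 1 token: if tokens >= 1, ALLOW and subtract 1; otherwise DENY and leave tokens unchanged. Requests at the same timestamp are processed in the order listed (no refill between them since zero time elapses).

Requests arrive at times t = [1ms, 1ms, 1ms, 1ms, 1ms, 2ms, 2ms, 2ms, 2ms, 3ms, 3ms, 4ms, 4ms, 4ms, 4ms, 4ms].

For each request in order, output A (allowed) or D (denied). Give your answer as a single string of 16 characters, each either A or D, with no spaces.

Simulating step by step:
  req#1 t=1ms: ALLOW
  req#2 t=1ms: ALLOW
  req#3 t=1ms: ALLOW
  req#4 t=1ms: ALLOW
  req#5 t=1ms: ALLOW
  req#6 t=2ms: ALLOW
  req#7 t=2ms: ALLOW
  req#8 t=2ms: DENY
  req#9 t=2ms: DENY
  req#10 t=3ms: ALLOW
  req#11 t=3ms: ALLOW
  req#12 t=4ms: ALLOW
  req#13 t=4ms: ALLOW
  req#14 t=4ms: DENY
  req#15 t=4ms: DENY
  req#16 t=4ms: DENY

Answer: AAAAAAADDAAAADDD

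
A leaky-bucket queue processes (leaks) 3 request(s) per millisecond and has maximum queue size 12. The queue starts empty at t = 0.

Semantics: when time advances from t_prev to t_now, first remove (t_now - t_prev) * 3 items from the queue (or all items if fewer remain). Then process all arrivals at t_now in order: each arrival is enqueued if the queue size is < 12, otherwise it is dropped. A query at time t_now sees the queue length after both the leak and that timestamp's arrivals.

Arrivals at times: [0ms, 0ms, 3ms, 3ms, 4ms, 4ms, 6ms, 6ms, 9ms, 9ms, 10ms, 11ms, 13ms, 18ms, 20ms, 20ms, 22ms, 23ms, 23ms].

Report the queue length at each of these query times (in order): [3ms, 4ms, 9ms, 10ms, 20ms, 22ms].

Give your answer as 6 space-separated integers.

Queue lengths at query times:
  query t=3ms: backlog = 2
  query t=4ms: backlog = 2
  query t=9ms: backlog = 2
  query t=10ms: backlog = 1
  query t=20ms: backlog = 2
  query t=22ms: backlog = 1

Answer: 2 2 2 1 2 1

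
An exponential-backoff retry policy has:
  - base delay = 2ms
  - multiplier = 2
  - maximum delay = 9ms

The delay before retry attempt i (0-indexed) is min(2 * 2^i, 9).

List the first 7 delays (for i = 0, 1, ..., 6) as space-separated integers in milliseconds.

Answer: 2 4 8 9 9 9 9

Derivation:
Computing each delay:
  i=0: min(2*2^0, 9) = 2
  i=1: min(2*2^1, 9) = 4
  i=2: min(2*2^2, 9) = 8
  i=3: min(2*2^3, 9) = 9
  i=4: min(2*2^4, 9) = 9
  i=5: min(2*2^5, 9) = 9
  i=6: min(2*2^6, 9) = 9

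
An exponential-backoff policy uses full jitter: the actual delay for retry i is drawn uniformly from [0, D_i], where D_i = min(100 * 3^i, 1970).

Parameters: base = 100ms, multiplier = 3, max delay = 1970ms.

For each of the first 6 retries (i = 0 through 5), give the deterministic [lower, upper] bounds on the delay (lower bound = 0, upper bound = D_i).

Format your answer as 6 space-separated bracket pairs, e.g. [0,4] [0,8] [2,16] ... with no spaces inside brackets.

Answer: [0,100] [0,300] [0,900] [0,1970] [0,1970] [0,1970]

Derivation:
Computing bounds per retry:
  i=0: D_i=min(100*3^0,1970)=100, bounds=[0,100]
  i=1: D_i=min(100*3^1,1970)=300, bounds=[0,300]
  i=2: D_i=min(100*3^2,1970)=900, bounds=[0,900]
  i=3: D_i=min(100*3^3,1970)=1970, bounds=[0,1970]
  i=4: D_i=min(100*3^4,1970)=1970, bounds=[0,1970]
  i=5: D_i=min(100*3^5,1970)=1970, bounds=[0,1970]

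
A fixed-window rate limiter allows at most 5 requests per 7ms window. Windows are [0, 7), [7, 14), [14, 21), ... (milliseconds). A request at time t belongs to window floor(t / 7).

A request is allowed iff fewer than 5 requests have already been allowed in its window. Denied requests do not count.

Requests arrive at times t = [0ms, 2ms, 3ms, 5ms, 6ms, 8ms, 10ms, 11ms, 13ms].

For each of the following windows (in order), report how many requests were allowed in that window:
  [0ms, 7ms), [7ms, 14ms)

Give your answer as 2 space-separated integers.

Answer: 5 4

Derivation:
Processing requests:
  req#1 t=0ms (window 0): ALLOW
  req#2 t=2ms (window 0): ALLOW
  req#3 t=3ms (window 0): ALLOW
  req#4 t=5ms (window 0): ALLOW
  req#5 t=6ms (window 0): ALLOW
  req#6 t=8ms (window 1): ALLOW
  req#7 t=10ms (window 1): ALLOW
  req#8 t=11ms (window 1): ALLOW
  req#9 t=13ms (window 1): ALLOW

Allowed counts by window: 5 4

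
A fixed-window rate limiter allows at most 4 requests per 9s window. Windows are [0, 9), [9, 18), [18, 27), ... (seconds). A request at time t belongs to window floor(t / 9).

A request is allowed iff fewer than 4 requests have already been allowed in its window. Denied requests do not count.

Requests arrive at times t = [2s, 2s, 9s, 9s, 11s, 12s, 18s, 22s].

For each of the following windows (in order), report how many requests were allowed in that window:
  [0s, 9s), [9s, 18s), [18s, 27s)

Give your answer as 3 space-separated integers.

Answer: 2 4 2

Derivation:
Processing requests:
  req#1 t=2s (window 0): ALLOW
  req#2 t=2s (window 0): ALLOW
  req#3 t=9s (window 1): ALLOW
  req#4 t=9s (window 1): ALLOW
  req#5 t=11s (window 1): ALLOW
  req#6 t=12s (window 1): ALLOW
  req#7 t=18s (window 2): ALLOW
  req#8 t=22s (window 2): ALLOW

Allowed counts by window: 2 4 2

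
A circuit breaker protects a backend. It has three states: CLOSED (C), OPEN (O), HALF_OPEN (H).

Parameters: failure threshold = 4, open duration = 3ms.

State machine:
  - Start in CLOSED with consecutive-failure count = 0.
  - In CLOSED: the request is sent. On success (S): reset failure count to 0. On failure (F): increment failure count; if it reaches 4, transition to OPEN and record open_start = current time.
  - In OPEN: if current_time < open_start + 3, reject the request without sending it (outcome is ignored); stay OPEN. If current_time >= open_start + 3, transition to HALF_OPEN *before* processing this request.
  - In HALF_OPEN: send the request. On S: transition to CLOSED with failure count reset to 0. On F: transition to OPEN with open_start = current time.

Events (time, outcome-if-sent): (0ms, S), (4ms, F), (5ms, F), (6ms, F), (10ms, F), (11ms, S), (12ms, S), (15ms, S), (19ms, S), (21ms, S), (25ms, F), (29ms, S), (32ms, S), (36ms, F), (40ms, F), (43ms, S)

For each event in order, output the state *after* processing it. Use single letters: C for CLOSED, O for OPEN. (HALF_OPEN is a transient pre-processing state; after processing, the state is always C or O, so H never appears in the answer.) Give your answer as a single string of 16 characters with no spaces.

State after each event:
  event#1 t=0ms outcome=S: state=CLOSED
  event#2 t=4ms outcome=F: state=CLOSED
  event#3 t=5ms outcome=F: state=CLOSED
  event#4 t=6ms outcome=F: state=CLOSED
  event#5 t=10ms outcome=F: state=OPEN
  event#6 t=11ms outcome=S: state=OPEN
  event#7 t=12ms outcome=S: state=OPEN
  event#8 t=15ms outcome=S: state=CLOSED
  event#9 t=19ms outcome=S: state=CLOSED
  event#10 t=21ms outcome=S: state=CLOSED
  event#11 t=25ms outcome=F: state=CLOSED
  event#12 t=29ms outcome=S: state=CLOSED
  event#13 t=32ms outcome=S: state=CLOSED
  event#14 t=36ms outcome=F: state=CLOSED
  event#15 t=40ms outcome=F: state=CLOSED
  event#16 t=43ms outcome=S: state=CLOSED

Answer: CCCCOOOCCCCCCCCC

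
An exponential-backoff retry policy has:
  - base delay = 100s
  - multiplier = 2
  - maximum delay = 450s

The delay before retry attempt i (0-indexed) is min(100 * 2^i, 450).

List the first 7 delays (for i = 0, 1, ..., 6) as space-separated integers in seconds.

Answer: 100 200 400 450 450 450 450

Derivation:
Computing each delay:
  i=0: min(100*2^0, 450) = 100
  i=1: min(100*2^1, 450) = 200
  i=2: min(100*2^2, 450) = 400
  i=3: min(100*2^3, 450) = 450
  i=4: min(100*2^4, 450) = 450
  i=5: min(100*2^5, 450) = 450
  i=6: min(100*2^6, 450) = 450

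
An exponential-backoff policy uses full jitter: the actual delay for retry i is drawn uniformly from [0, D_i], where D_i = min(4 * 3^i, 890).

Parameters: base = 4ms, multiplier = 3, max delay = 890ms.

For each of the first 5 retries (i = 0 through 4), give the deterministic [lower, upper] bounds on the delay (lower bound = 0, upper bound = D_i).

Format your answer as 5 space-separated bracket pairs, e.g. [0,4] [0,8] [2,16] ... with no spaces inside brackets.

Answer: [0,4] [0,12] [0,36] [0,108] [0,324]

Derivation:
Computing bounds per retry:
  i=0: D_i=min(4*3^0,890)=4, bounds=[0,4]
  i=1: D_i=min(4*3^1,890)=12, bounds=[0,12]
  i=2: D_i=min(4*3^2,890)=36, bounds=[0,36]
  i=3: D_i=min(4*3^3,890)=108, bounds=[0,108]
  i=4: D_i=min(4*3^4,890)=324, bounds=[0,324]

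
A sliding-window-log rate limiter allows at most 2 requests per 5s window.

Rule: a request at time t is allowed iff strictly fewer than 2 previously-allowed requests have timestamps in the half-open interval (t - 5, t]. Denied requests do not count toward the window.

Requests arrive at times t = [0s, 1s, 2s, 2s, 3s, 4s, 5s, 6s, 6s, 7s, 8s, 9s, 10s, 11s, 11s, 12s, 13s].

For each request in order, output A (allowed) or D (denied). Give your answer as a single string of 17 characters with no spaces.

Answer: AADDDDAADDDDAADDD

Derivation:
Tracking allowed requests in the window:
  req#1 t=0s: ALLOW
  req#2 t=1s: ALLOW
  req#3 t=2s: DENY
  req#4 t=2s: DENY
  req#5 t=3s: DENY
  req#6 t=4s: DENY
  req#7 t=5s: ALLOW
  req#8 t=6s: ALLOW
  req#9 t=6s: DENY
  req#10 t=7s: DENY
  req#11 t=8s: DENY
  req#12 t=9s: DENY
  req#13 t=10s: ALLOW
  req#14 t=11s: ALLOW
  req#15 t=11s: DENY
  req#16 t=12s: DENY
  req#17 t=13s: DENY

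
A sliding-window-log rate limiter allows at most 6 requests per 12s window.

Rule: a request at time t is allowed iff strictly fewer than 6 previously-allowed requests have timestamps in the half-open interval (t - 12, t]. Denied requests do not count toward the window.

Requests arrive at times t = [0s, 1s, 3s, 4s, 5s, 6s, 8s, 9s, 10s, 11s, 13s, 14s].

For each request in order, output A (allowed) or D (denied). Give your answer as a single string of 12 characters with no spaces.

Tracking allowed requests in the window:
  req#1 t=0s: ALLOW
  req#2 t=1s: ALLOW
  req#3 t=3s: ALLOW
  req#4 t=4s: ALLOW
  req#5 t=5s: ALLOW
  req#6 t=6s: ALLOW
  req#7 t=8s: DENY
  req#8 t=9s: DENY
  req#9 t=10s: DENY
  req#10 t=11s: DENY
  req#11 t=13s: ALLOW
  req#12 t=14s: ALLOW

Answer: AAAAAADDDDAA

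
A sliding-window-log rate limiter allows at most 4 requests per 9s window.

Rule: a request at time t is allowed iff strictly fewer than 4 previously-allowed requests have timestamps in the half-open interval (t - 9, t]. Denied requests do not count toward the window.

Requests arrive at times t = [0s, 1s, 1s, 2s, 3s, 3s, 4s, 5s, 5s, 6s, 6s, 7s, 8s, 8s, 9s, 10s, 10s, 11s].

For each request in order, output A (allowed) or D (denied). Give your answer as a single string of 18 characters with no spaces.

Tracking allowed requests in the window:
  req#1 t=0s: ALLOW
  req#2 t=1s: ALLOW
  req#3 t=1s: ALLOW
  req#4 t=2s: ALLOW
  req#5 t=3s: DENY
  req#6 t=3s: DENY
  req#7 t=4s: DENY
  req#8 t=5s: DENY
  req#9 t=5s: DENY
  req#10 t=6s: DENY
  req#11 t=6s: DENY
  req#12 t=7s: DENY
  req#13 t=8s: DENY
  req#14 t=8s: DENY
  req#15 t=9s: ALLOW
  req#16 t=10s: ALLOW
  req#17 t=10s: ALLOW
  req#18 t=11s: ALLOW

Answer: AAAADDDDDDDDDDAAAA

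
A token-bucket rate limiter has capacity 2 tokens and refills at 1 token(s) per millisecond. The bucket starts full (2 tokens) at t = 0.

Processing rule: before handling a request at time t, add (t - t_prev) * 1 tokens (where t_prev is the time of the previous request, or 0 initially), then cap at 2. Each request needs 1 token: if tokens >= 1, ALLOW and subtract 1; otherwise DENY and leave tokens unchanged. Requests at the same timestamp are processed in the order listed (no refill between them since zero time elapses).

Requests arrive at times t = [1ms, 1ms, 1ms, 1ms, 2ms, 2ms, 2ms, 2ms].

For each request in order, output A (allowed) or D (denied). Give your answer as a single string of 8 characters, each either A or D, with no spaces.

Simulating step by step:
  req#1 t=1ms: ALLOW
  req#2 t=1ms: ALLOW
  req#3 t=1ms: DENY
  req#4 t=1ms: DENY
  req#5 t=2ms: ALLOW
  req#6 t=2ms: DENY
  req#7 t=2ms: DENY
  req#8 t=2ms: DENY

Answer: AADDADDD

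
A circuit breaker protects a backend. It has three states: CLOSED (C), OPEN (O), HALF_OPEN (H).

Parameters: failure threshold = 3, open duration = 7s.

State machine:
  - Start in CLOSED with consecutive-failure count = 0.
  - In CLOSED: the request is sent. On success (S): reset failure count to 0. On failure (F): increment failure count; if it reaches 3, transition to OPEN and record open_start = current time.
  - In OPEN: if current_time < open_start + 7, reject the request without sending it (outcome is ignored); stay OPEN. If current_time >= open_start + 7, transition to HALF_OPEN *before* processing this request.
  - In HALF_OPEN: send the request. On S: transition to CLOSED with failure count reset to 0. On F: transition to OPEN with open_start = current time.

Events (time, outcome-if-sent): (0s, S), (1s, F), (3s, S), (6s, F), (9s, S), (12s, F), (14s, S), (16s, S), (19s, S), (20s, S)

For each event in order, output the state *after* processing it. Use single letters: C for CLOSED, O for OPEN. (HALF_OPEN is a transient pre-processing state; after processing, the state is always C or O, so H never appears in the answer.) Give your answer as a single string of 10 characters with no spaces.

State after each event:
  event#1 t=0s outcome=S: state=CLOSED
  event#2 t=1s outcome=F: state=CLOSED
  event#3 t=3s outcome=S: state=CLOSED
  event#4 t=6s outcome=F: state=CLOSED
  event#5 t=9s outcome=S: state=CLOSED
  event#6 t=12s outcome=F: state=CLOSED
  event#7 t=14s outcome=S: state=CLOSED
  event#8 t=16s outcome=S: state=CLOSED
  event#9 t=19s outcome=S: state=CLOSED
  event#10 t=20s outcome=S: state=CLOSED

Answer: CCCCCCCCCC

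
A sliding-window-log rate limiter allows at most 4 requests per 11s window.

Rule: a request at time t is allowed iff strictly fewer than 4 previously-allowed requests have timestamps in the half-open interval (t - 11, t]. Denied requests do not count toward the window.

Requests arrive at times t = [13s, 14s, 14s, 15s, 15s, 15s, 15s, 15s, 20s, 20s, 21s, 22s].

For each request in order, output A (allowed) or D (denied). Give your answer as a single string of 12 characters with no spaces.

Answer: AAAADDDDDDDD

Derivation:
Tracking allowed requests in the window:
  req#1 t=13s: ALLOW
  req#2 t=14s: ALLOW
  req#3 t=14s: ALLOW
  req#4 t=15s: ALLOW
  req#5 t=15s: DENY
  req#6 t=15s: DENY
  req#7 t=15s: DENY
  req#8 t=15s: DENY
  req#9 t=20s: DENY
  req#10 t=20s: DENY
  req#11 t=21s: DENY
  req#12 t=22s: DENY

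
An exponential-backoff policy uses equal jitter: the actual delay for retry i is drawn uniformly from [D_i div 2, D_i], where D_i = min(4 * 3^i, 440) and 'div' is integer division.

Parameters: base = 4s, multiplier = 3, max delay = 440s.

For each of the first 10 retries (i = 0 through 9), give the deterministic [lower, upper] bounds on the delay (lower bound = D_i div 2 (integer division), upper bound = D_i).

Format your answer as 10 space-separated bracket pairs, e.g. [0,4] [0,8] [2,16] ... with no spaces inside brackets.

Answer: [2,4] [6,12] [18,36] [54,108] [162,324] [220,440] [220,440] [220,440] [220,440] [220,440]

Derivation:
Computing bounds per retry:
  i=0: D_i=min(4*3^0,440)=4, bounds=[2,4]
  i=1: D_i=min(4*3^1,440)=12, bounds=[6,12]
  i=2: D_i=min(4*3^2,440)=36, bounds=[18,36]
  i=3: D_i=min(4*3^3,440)=108, bounds=[54,108]
  i=4: D_i=min(4*3^4,440)=324, bounds=[162,324]
  i=5: D_i=min(4*3^5,440)=440, bounds=[220,440]
  i=6: D_i=min(4*3^6,440)=440, bounds=[220,440]
  i=7: D_i=min(4*3^7,440)=440, bounds=[220,440]
  i=8: D_i=min(4*3^8,440)=440, bounds=[220,440]
  i=9: D_i=min(4*3^9,440)=440, bounds=[220,440]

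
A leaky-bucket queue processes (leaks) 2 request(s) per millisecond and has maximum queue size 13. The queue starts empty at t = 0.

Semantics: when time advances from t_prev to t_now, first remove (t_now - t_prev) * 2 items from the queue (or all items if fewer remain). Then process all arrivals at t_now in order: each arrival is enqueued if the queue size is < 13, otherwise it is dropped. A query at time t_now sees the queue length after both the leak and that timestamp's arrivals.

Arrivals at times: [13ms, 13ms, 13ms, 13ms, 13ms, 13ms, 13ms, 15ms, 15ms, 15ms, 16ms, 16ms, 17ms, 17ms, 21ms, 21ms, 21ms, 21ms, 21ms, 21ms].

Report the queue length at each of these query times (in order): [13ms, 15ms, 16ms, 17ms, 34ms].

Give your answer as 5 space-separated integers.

Answer: 7 6 6 6 0

Derivation:
Queue lengths at query times:
  query t=13ms: backlog = 7
  query t=15ms: backlog = 6
  query t=16ms: backlog = 6
  query t=17ms: backlog = 6
  query t=34ms: backlog = 0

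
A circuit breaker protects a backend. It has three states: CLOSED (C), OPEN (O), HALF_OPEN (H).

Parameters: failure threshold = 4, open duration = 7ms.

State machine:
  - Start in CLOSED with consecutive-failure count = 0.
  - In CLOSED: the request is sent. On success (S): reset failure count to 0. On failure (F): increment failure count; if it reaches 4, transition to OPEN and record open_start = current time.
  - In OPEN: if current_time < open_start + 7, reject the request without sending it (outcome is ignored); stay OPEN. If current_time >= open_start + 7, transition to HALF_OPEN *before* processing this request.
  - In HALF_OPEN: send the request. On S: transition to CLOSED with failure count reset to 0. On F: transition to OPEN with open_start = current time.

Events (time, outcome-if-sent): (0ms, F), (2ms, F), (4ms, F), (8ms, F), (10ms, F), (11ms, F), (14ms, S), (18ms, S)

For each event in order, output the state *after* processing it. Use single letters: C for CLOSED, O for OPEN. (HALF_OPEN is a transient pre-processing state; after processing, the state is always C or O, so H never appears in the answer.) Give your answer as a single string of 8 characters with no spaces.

Answer: CCCOOOOC

Derivation:
State after each event:
  event#1 t=0ms outcome=F: state=CLOSED
  event#2 t=2ms outcome=F: state=CLOSED
  event#3 t=4ms outcome=F: state=CLOSED
  event#4 t=8ms outcome=F: state=OPEN
  event#5 t=10ms outcome=F: state=OPEN
  event#6 t=11ms outcome=F: state=OPEN
  event#7 t=14ms outcome=S: state=OPEN
  event#8 t=18ms outcome=S: state=CLOSED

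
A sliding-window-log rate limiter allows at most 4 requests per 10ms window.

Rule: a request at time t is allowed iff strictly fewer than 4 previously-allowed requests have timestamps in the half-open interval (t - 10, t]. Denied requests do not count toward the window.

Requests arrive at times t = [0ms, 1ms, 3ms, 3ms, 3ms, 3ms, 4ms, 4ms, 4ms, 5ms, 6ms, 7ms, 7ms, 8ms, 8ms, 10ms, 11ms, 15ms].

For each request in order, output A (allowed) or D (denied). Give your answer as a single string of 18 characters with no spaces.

Answer: AAAADDDDDDDDDDDAAA

Derivation:
Tracking allowed requests in the window:
  req#1 t=0ms: ALLOW
  req#2 t=1ms: ALLOW
  req#3 t=3ms: ALLOW
  req#4 t=3ms: ALLOW
  req#5 t=3ms: DENY
  req#6 t=3ms: DENY
  req#7 t=4ms: DENY
  req#8 t=4ms: DENY
  req#9 t=4ms: DENY
  req#10 t=5ms: DENY
  req#11 t=6ms: DENY
  req#12 t=7ms: DENY
  req#13 t=7ms: DENY
  req#14 t=8ms: DENY
  req#15 t=8ms: DENY
  req#16 t=10ms: ALLOW
  req#17 t=11ms: ALLOW
  req#18 t=15ms: ALLOW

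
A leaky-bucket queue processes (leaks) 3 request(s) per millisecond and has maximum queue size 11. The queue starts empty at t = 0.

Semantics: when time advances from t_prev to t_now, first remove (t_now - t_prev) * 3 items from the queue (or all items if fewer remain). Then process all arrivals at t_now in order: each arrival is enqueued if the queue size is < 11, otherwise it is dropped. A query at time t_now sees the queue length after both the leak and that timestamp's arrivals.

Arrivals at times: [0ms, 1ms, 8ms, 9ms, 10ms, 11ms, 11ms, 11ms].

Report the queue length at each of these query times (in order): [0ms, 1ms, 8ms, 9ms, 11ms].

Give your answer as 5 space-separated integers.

Answer: 1 1 1 1 3

Derivation:
Queue lengths at query times:
  query t=0ms: backlog = 1
  query t=1ms: backlog = 1
  query t=8ms: backlog = 1
  query t=9ms: backlog = 1
  query t=11ms: backlog = 3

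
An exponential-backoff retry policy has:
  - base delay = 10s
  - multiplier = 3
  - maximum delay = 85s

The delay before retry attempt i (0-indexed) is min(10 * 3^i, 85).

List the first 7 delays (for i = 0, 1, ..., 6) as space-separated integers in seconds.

Computing each delay:
  i=0: min(10*3^0, 85) = 10
  i=1: min(10*3^1, 85) = 30
  i=2: min(10*3^2, 85) = 85
  i=3: min(10*3^3, 85) = 85
  i=4: min(10*3^4, 85) = 85
  i=5: min(10*3^5, 85) = 85
  i=6: min(10*3^6, 85) = 85

Answer: 10 30 85 85 85 85 85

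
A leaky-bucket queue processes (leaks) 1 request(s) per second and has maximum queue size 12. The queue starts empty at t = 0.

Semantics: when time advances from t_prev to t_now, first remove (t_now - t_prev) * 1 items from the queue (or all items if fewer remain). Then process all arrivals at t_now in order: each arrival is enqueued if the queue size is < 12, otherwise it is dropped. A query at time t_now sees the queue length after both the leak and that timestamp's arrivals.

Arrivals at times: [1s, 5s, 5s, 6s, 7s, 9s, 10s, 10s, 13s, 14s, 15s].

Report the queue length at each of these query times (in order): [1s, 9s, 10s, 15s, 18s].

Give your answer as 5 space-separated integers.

Answer: 1 1 2 1 0

Derivation:
Queue lengths at query times:
  query t=1s: backlog = 1
  query t=9s: backlog = 1
  query t=10s: backlog = 2
  query t=15s: backlog = 1
  query t=18s: backlog = 0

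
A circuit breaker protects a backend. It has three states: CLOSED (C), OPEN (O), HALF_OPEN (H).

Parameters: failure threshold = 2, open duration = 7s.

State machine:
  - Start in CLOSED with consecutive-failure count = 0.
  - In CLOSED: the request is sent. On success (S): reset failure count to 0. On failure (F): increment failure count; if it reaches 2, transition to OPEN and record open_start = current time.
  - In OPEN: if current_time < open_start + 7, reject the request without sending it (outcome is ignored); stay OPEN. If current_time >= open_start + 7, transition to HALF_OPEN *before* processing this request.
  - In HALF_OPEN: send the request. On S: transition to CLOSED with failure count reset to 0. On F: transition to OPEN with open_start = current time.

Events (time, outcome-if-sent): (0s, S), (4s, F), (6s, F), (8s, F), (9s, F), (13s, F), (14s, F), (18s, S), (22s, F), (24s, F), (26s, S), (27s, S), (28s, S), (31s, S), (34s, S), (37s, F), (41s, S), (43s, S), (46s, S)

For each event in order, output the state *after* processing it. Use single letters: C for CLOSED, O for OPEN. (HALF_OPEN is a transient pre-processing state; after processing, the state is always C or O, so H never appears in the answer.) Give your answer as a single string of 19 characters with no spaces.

Answer: CCOOOOOOOOOOOCCCCCC

Derivation:
State after each event:
  event#1 t=0s outcome=S: state=CLOSED
  event#2 t=4s outcome=F: state=CLOSED
  event#3 t=6s outcome=F: state=OPEN
  event#4 t=8s outcome=F: state=OPEN
  event#5 t=9s outcome=F: state=OPEN
  event#6 t=13s outcome=F: state=OPEN
  event#7 t=14s outcome=F: state=OPEN
  event#8 t=18s outcome=S: state=OPEN
  event#9 t=22s outcome=F: state=OPEN
  event#10 t=24s outcome=F: state=OPEN
  event#11 t=26s outcome=S: state=OPEN
  event#12 t=27s outcome=S: state=OPEN
  event#13 t=28s outcome=S: state=OPEN
  event#14 t=31s outcome=S: state=CLOSED
  event#15 t=34s outcome=S: state=CLOSED
  event#16 t=37s outcome=F: state=CLOSED
  event#17 t=41s outcome=S: state=CLOSED
  event#18 t=43s outcome=S: state=CLOSED
  event#19 t=46s outcome=S: state=CLOSED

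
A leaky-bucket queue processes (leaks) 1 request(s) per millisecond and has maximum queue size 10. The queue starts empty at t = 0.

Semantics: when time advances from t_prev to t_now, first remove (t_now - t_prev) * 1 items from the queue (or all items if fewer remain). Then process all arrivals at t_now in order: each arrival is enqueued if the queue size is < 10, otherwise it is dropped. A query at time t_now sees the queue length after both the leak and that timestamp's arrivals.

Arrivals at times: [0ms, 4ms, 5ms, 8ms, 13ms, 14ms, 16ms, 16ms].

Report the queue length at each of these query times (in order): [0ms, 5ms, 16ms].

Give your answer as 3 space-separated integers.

Answer: 1 1 2

Derivation:
Queue lengths at query times:
  query t=0ms: backlog = 1
  query t=5ms: backlog = 1
  query t=16ms: backlog = 2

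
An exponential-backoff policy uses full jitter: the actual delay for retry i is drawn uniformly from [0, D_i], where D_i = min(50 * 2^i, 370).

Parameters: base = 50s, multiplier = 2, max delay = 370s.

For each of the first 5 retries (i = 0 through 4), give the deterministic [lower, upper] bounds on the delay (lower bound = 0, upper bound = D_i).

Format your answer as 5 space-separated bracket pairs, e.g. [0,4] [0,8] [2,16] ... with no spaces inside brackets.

Computing bounds per retry:
  i=0: D_i=min(50*2^0,370)=50, bounds=[0,50]
  i=1: D_i=min(50*2^1,370)=100, bounds=[0,100]
  i=2: D_i=min(50*2^2,370)=200, bounds=[0,200]
  i=3: D_i=min(50*2^3,370)=370, bounds=[0,370]
  i=4: D_i=min(50*2^4,370)=370, bounds=[0,370]

Answer: [0,50] [0,100] [0,200] [0,370] [0,370]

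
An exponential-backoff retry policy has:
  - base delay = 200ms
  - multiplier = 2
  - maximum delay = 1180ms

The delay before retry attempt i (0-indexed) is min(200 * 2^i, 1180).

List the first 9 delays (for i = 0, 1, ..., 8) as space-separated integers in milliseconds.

Computing each delay:
  i=0: min(200*2^0, 1180) = 200
  i=1: min(200*2^1, 1180) = 400
  i=2: min(200*2^2, 1180) = 800
  i=3: min(200*2^3, 1180) = 1180
  i=4: min(200*2^4, 1180) = 1180
  i=5: min(200*2^5, 1180) = 1180
  i=6: min(200*2^6, 1180) = 1180
  i=7: min(200*2^7, 1180) = 1180
  i=8: min(200*2^8, 1180) = 1180

Answer: 200 400 800 1180 1180 1180 1180 1180 1180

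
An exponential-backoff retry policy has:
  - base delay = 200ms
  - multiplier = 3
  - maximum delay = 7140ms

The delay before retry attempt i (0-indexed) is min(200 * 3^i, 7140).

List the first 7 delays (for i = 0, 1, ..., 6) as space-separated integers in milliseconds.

Computing each delay:
  i=0: min(200*3^0, 7140) = 200
  i=1: min(200*3^1, 7140) = 600
  i=2: min(200*3^2, 7140) = 1800
  i=3: min(200*3^3, 7140) = 5400
  i=4: min(200*3^4, 7140) = 7140
  i=5: min(200*3^5, 7140) = 7140
  i=6: min(200*3^6, 7140) = 7140

Answer: 200 600 1800 5400 7140 7140 7140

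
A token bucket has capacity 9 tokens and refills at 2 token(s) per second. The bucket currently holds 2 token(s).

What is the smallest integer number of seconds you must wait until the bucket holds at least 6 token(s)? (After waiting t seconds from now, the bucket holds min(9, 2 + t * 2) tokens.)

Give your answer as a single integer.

Need 2 + t * 2 >= 6, so t >= 4/2.
Smallest integer t = ceil(4/2) = 2.

Answer: 2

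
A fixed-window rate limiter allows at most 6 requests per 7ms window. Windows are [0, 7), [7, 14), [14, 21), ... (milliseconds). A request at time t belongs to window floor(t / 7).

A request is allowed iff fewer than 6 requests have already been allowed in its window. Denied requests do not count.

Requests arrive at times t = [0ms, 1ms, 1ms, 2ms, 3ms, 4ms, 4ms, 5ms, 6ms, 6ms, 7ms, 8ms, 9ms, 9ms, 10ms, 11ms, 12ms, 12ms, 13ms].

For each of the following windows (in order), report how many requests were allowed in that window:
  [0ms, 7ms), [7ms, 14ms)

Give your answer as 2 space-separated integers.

Processing requests:
  req#1 t=0ms (window 0): ALLOW
  req#2 t=1ms (window 0): ALLOW
  req#3 t=1ms (window 0): ALLOW
  req#4 t=2ms (window 0): ALLOW
  req#5 t=3ms (window 0): ALLOW
  req#6 t=4ms (window 0): ALLOW
  req#7 t=4ms (window 0): DENY
  req#8 t=5ms (window 0): DENY
  req#9 t=6ms (window 0): DENY
  req#10 t=6ms (window 0): DENY
  req#11 t=7ms (window 1): ALLOW
  req#12 t=8ms (window 1): ALLOW
  req#13 t=9ms (window 1): ALLOW
  req#14 t=9ms (window 1): ALLOW
  req#15 t=10ms (window 1): ALLOW
  req#16 t=11ms (window 1): ALLOW
  req#17 t=12ms (window 1): DENY
  req#18 t=12ms (window 1): DENY
  req#19 t=13ms (window 1): DENY

Allowed counts by window: 6 6

Answer: 6 6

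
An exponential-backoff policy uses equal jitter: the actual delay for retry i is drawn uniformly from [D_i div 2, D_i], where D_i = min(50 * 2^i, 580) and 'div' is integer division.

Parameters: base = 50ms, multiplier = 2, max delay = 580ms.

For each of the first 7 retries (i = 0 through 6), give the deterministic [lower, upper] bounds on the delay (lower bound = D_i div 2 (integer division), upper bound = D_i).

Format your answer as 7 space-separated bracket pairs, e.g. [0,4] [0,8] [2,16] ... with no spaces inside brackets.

Computing bounds per retry:
  i=0: D_i=min(50*2^0,580)=50, bounds=[25,50]
  i=1: D_i=min(50*2^1,580)=100, bounds=[50,100]
  i=2: D_i=min(50*2^2,580)=200, bounds=[100,200]
  i=3: D_i=min(50*2^3,580)=400, bounds=[200,400]
  i=4: D_i=min(50*2^4,580)=580, bounds=[290,580]
  i=5: D_i=min(50*2^5,580)=580, bounds=[290,580]
  i=6: D_i=min(50*2^6,580)=580, bounds=[290,580]

Answer: [25,50] [50,100] [100,200] [200,400] [290,580] [290,580] [290,580]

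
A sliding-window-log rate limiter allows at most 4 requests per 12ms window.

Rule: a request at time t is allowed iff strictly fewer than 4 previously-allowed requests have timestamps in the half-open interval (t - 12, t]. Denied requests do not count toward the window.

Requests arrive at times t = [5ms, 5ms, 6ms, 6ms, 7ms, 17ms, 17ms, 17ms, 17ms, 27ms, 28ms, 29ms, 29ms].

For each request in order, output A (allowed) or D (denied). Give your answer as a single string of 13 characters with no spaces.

Answer: AAAADAADDAAAA

Derivation:
Tracking allowed requests in the window:
  req#1 t=5ms: ALLOW
  req#2 t=5ms: ALLOW
  req#3 t=6ms: ALLOW
  req#4 t=6ms: ALLOW
  req#5 t=7ms: DENY
  req#6 t=17ms: ALLOW
  req#7 t=17ms: ALLOW
  req#8 t=17ms: DENY
  req#9 t=17ms: DENY
  req#10 t=27ms: ALLOW
  req#11 t=28ms: ALLOW
  req#12 t=29ms: ALLOW
  req#13 t=29ms: ALLOW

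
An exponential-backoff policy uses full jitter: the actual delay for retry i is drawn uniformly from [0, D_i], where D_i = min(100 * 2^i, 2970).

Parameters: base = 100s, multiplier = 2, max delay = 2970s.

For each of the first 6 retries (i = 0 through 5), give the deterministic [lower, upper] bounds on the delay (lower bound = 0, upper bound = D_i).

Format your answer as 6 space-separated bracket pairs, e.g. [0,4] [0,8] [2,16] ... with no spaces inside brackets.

Computing bounds per retry:
  i=0: D_i=min(100*2^0,2970)=100, bounds=[0,100]
  i=1: D_i=min(100*2^1,2970)=200, bounds=[0,200]
  i=2: D_i=min(100*2^2,2970)=400, bounds=[0,400]
  i=3: D_i=min(100*2^3,2970)=800, bounds=[0,800]
  i=4: D_i=min(100*2^4,2970)=1600, bounds=[0,1600]
  i=5: D_i=min(100*2^5,2970)=2970, bounds=[0,2970]

Answer: [0,100] [0,200] [0,400] [0,800] [0,1600] [0,2970]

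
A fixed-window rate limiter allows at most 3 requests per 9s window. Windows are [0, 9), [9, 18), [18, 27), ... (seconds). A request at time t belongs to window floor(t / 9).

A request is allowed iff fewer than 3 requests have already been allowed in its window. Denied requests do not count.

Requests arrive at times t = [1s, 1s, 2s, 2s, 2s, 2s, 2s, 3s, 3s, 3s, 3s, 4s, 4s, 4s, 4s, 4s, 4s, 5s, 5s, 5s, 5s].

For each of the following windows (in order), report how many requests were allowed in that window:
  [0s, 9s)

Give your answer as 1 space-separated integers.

Processing requests:
  req#1 t=1s (window 0): ALLOW
  req#2 t=1s (window 0): ALLOW
  req#3 t=2s (window 0): ALLOW
  req#4 t=2s (window 0): DENY
  req#5 t=2s (window 0): DENY
  req#6 t=2s (window 0): DENY
  req#7 t=2s (window 0): DENY
  req#8 t=3s (window 0): DENY
  req#9 t=3s (window 0): DENY
  req#10 t=3s (window 0): DENY
  req#11 t=3s (window 0): DENY
  req#12 t=4s (window 0): DENY
  req#13 t=4s (window 0): DENY
  req#14 t=4s (window 0): DENY
  req#15 t=4s (window 0): DENY
  req#16 t=4s (window 0): DENY
  req#17 t=4s (window 0): DENY
  req#18 t=5s (window 0): DENY
  req#19 t=5s (window 0): DENY
  req#20 t=5s (window 0): DENY
  req#21 t=5s (window 0): DENY

Allowed counts by window: 3

Answer: 3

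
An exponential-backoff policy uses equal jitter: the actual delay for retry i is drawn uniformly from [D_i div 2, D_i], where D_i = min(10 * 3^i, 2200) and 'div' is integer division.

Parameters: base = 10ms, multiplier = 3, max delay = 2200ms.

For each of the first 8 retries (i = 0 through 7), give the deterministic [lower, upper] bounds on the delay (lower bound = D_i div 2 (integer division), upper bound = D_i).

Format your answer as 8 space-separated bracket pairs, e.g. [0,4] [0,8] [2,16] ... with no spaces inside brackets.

Answer: [5,10] [15,30] [45,90] [135,270] [405,810] [1100,2200] [1100,2200] [1100,2200]

Derivation:
Computing bounds per retry:
  i=0: D_i=min(10*3^0,2200)=10, bounds=[5,10]
  i=1: D_i=min(10*3^1,2200)=30, bounds=[15,30]
  i=2: D_i=min(10*3^2,2200)=90, bounds=[45,90]
  i=3: D_i=min(10*3^3,2200)=270, bounds=[135,270]
  i=4: D_i=min(10*3^4,2200)=810, bounds=[405,810]
  i=5: D_i=min(10*3^5,2200)=2200, bounds=[1100,2200]
  i=6: D_i=min(10*3^6,2200)=2200, bounds=[1100,2200]
  i=7: D_i=min(10*3^7,2200)=2200, bounds=[1100,2200]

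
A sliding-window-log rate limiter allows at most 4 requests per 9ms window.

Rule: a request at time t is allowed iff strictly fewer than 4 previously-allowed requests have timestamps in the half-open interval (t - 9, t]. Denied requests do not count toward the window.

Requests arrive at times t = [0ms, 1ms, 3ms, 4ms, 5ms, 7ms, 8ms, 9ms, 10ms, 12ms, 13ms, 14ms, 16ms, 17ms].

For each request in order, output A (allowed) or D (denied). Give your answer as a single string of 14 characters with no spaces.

Tracking allowed requests in the window:
  req#1 t=0ms: ALLOW
  req#2 t=1ms: ALLOW
  req#3 t=3ms: ALLOW
  req#4 t=4ms: ALLOW
  req#5 t=5ms: DENY
  req#6 t=7ms: DENY
  req#7 t=8ms: DENY
  req#8 t=9ms: ALLOW
  req#9 t=10ms: ALLOW
  req#10 t=12ms: ALLOW
  req#11 t=13ms: ALLOW
  req#12 t=14ms: DENY
  req#13 t=16ms: DENY
  req#14 t=17ms: DENY

Answer: AAAADDDAAAADDD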